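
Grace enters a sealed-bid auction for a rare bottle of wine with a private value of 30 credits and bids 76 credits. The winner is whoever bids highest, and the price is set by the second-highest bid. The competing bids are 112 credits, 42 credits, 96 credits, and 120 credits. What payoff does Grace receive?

Highest competing bid: 120 credits.
Grace's bid 76 credits is not the highest, so Grace loses, pays nothing, and earns zero payoff.

Payoff = 0 credits.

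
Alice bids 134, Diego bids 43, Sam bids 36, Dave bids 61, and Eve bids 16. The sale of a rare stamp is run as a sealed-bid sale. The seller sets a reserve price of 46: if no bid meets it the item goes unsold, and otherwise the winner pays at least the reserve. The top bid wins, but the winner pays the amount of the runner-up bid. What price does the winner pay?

Sorted high to low: Alice 134 > Dave 61 > Diego 43 > Sam 36 > Eve 16.
Alice has the highest bid, so Alice wins.
The second-highest bid is 61, which exceeds the reserve, so that sets the price.

The winner pays 61.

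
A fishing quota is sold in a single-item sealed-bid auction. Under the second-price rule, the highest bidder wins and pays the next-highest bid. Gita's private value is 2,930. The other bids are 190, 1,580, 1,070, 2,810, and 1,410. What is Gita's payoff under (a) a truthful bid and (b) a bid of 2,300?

(a) 120  (b) 0

The highest competing bid is 2,810.
Bidding truthfully at 2,930: Gita has the top bid, wins, and pays the second-highest bid 2,810. Payoff = 2,930 − 2,810 = 120.
Bidding 2,300: the top bid is 2,810 (a rival), so Gita loses. Payoff = 0.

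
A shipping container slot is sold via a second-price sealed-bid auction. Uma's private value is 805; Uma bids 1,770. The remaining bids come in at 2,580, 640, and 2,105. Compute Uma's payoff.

Uma's payoff: 0.

Highest competing bid: 2,580.
Uma's bid 1,770 is not the highest, so Uma loses, pays nothing, and earns zero payoff.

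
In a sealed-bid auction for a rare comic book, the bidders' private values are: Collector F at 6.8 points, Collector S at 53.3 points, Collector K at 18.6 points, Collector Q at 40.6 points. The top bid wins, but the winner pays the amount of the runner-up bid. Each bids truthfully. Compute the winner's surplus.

Winner's surplus: 12.7 points.

Sorted high to low: Collector S 53.3 points > Collector Q 40.6 points > Collector K 18.6 points > Collector F 6.8 points.
Collector S wins with the top bid and pays the second-highest, 40.6 points.
Surplus = 53.3 points − 40.6 points = 12.7 points.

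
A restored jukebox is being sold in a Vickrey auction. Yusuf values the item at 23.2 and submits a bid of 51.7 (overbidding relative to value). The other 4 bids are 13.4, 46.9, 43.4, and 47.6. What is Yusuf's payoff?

Yusuf's payoff: -24.4.

Highest competing bid: 47.6.
Yusuf's bid 51.7 is the highest overall, so Yusuf wins and pays the second-highest bid, 47.6.
Payoff = value − price = 23.2 − 47.6 = -24.4.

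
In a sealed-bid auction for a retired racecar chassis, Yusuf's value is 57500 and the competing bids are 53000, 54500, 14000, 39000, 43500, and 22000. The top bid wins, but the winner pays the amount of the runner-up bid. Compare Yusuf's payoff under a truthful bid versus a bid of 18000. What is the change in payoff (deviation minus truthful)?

The highest competing bid is 54500.
Bidding truthfully at 57500: Yusuf has the top bid, wins, and pays the second-highest bid 54500. Payoff = 57500 − 54500 = 3000.
Bidding 18000: the top bid is 54500 (a rival), so Yusuf loses. Payoff = 0.
Change = 0 − 3000 = -3000.
This is the dominant-strategy logic: truthful bidding weakly beats any alternative.

-3000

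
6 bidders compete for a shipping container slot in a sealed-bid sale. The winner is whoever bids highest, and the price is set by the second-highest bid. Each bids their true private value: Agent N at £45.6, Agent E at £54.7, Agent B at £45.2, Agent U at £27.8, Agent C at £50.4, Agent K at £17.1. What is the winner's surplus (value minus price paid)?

Sorted high to low: Agent E £54.7, then Agent C £50.4, then Agent N £45.6, then Agent B £45.2, then Agent U £27.8, then Agent K £17.1.
Agent E wins with the top bid and pays the second-highest, £50.4.
Surplus = £54.7 − £50.4 = £4.3.

Surplus = £4.3.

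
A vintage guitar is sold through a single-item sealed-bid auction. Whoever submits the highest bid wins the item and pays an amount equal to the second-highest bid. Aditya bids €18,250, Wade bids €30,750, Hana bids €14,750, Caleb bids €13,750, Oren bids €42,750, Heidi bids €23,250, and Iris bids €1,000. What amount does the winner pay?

The winner pays €30,750.

Sorted high to low: Oren €42,750 > Wade €30,750 > Heidi €23,250 > Aditya €18,250 > Hana €14,750 > Caleb €13,750 > Iris €1,000.
Oren has the highest bid, so Oren wins.
The second-highest bid is €30,750, so that is what Oren pays.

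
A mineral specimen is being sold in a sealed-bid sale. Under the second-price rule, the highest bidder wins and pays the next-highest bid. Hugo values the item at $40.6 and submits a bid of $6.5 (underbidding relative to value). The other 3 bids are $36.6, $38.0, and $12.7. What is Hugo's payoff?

Highest competing bid: $38.0.
Hugo's bid $6.5 is not the highest, so Hugo loses, pays nothing, and earns zero payoff.

$0.0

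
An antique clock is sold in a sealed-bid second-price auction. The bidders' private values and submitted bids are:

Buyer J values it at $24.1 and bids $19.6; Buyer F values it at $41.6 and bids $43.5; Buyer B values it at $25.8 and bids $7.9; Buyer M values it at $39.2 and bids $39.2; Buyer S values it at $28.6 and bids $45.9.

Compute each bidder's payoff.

Bids in descending order: Buyer S $45.9 > Buyer F $43.5 > Buyer M $39.2 > Buyer J $19.6 > Buyer B $7.9.
Buyer S has the top bid and wins; the price is the second-highest bid, $43.5.
Buyer S's payoff = $28.6 − $43.5 = -$14.9. All other bidders lose, so their payoff is 0.

Buyer J $0.0, Buyer F $0.0, Buyer B $0.0, Buyer M $0.0, Buyer S -$14.9.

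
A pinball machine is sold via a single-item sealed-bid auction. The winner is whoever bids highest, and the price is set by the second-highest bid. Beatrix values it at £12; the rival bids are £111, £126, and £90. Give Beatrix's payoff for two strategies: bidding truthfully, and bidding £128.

Truthful: £0; alternative: -£114.

The highest competing bid is £126.
Bidding truthfully at £12: the top bid is £126 (a rival), so Beatrix loses. Payoff = £0.
Bidding £128: Beatrix has the top bid, wins, and pays the second-highest bid £126. Payoff = £12 − £126 = -£114.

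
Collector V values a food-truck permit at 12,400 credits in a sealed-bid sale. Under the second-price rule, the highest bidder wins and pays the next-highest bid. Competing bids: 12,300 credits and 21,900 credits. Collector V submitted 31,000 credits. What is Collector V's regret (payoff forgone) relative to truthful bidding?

Payoff forgone: 9,500 credits.

The highest competing bid is 21,900 credits.
Bidding truthfully at 12,400 credits: the top bid is 21,900 credits (a rival), so Collector V loses. Payoff = 0 credits.
Bidding 31,000 credits: Collector V has the top bid, wins, and pays the second-highest bid 21,900 credits. Payoff = 12,400 credits − 21,900 credits = -9,500 credits.
Regret = truthful payoff − actual payoff = 0 credits − -9,500 credits = 9,500 credits.
Deviating from a truthful bid can only lose payoff in a second-price auction — never gain.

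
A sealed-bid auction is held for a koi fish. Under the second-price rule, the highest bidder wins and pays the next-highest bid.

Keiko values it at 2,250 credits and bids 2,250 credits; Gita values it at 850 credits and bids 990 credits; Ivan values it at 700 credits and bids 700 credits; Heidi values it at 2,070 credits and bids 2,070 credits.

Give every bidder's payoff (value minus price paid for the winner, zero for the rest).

Bids in descending order: Keiko 2,250 credits > Heidi 2,070 credits > Gita 990 credits > Ivan 700 credits.
Keiko has the top bid and wins; the price is the second-highest bid, 2,070 credits.
Keiko's payoff = 2,250 credits − 2,070 credits = 180 credits. All other bidders lose, so their payoff is 0.

Keiko 180 credits, Gita 0 credits, Ivan 0 credits, Heidi 0 credits.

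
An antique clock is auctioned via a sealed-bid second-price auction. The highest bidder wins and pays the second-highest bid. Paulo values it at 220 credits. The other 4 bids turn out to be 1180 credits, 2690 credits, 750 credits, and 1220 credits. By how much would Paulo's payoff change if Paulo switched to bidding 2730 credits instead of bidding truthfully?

Payoff change: -2470 credits.

The highest competing bid is 2690 credits.
Bidding truthfully at 220 credits: the top bid is 2690 credits (a rival), so Paulo loses. Payoff = 0 credits.
Bidding 2730 credits: Paulo has the top bid, wins, and pays the second-highest bid 2690 credits. Payoff = 220 credits − 2690 credits = -2470 credits.
Change = -2470 credits − 0 credits = -2470 credits.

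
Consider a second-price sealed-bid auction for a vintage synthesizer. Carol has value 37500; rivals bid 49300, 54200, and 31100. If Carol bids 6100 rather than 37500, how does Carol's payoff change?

The highest competing bid is 54200.
Bidding truthfully at 37500: the top bid is 54200 (a rival), so Carol loses. Payoff = 0.
Bidding 6100: the top bid is 54200 (a rival), so Carol loses. Payoff = 0.
Change = 0 − 0 = 0.
The bid only affects whether you win, not the price — here both bids land on the same side of the top rival bid, so the deviation is payoff-neutral.

Change in payoff: 0.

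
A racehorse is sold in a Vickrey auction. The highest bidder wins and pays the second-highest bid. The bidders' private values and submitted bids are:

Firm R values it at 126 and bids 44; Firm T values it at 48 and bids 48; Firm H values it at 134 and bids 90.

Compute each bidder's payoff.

Ranking the bids: Firm H 90, then Firm T 48, then Firm R 44.
Firm H has the top bid and wins; the price is the second-highest bid, 48.
Firm H's payoff = 134 − 48 = 86. All other bidders lose, so their payoff is 0.

Firm R 0, Firm T 0, Firm H 86.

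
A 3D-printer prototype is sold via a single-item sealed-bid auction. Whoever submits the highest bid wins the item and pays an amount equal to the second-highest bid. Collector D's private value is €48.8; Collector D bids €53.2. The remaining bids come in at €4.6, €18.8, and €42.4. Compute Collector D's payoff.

€6.4

Highest competing bid: €42.4.
Collector D's bid €53.2 is the highest overall, so Collector D wins and pays the second-highest bid, €42.4.
Payoff = value − price = €48.8 − €42.4 = €6.4.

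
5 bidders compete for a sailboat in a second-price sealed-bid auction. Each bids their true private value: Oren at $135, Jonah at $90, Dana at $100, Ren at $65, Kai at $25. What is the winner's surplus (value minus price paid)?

Surplus = $35.

Sorted high to low: Oren $135 > Dana $100 > Jonah $90 > Ren $65 > Kai $25.
Oren wins with the top bid and pays the second-highest, $100.
Surplus = $135 − $100 = $35.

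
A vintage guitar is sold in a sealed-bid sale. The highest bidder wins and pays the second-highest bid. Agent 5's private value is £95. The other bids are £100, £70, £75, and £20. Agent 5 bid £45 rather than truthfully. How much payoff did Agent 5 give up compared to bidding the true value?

Payoff forgone: £0.

The highest competing bid is £100.
Bidding truthfully at £95: the top bid is £100 (a rival), so Agent 5 loses. Payoff = £0.
Bidding £45: the top bid is £100 (a rival), so Agent 5 loses. Payoff = £0.
Regret = truthful payoff − actual payoff = £0 − £0 = £0.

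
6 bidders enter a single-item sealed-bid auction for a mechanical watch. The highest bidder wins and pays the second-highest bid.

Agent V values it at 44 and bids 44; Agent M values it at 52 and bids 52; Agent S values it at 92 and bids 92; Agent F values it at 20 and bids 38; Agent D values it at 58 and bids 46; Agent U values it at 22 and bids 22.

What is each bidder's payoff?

Agent V 0, Agent M 0, Agent S 40, Agent F 0, Agent D 0, Agent U 0.

Ordered from highest: Agent S 92 > Agent M 52 > Agent D 46 > Agent V 44 > Agent F 38 > Agent U 22.
Agent S has the top bid and wins; the price is the second-highest bid, 52.
Agent S's payoff = 92 − 52 = 40. All other bidders lose, so their payoff is 0.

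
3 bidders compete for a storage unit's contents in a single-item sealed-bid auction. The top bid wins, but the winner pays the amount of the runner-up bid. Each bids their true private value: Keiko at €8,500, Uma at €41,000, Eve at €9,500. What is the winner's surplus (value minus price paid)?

Ordered from highest: Uma €41,000; Eve €9,500; Keiko €8,500.
Uma wins with the top bid and pays the second-highest, €9,500.
Surplus = €41,000 − €9,500 = €31,500.

Surplus = €31,500.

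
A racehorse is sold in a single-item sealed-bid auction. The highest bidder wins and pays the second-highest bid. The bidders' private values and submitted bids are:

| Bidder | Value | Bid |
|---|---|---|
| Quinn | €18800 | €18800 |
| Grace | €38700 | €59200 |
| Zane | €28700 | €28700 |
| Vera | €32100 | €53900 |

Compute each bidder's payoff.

Ranking the bids: Grace €59200 > Vera €53900 > Zane €28700 > Quinn €18800.
Grace has the top bid and wins; the price is the second-highest bid, €53900.
Grace's payoff = €38700 − €53900 = -€15200. All other bidders lose, so their payoff is 0.

Payoffs: Quinn €0, Grace -€15200, Zane €0, Vera €0.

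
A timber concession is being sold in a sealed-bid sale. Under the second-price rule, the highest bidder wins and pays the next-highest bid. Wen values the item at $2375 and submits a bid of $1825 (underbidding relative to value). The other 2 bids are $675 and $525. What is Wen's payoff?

Highest competing bid: $675.
Wen's bid $1825 is the highest overall, so Wen wins and pays the second-highest bid, $675.
Payoff = value − price = $2375 − $675 = $1700.

Wen's payoff: $1700.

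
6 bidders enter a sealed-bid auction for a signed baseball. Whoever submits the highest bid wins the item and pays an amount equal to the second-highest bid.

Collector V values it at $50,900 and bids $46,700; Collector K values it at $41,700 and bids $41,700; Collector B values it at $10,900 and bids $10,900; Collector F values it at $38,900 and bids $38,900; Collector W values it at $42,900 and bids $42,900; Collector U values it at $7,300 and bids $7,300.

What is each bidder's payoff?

Ordered from highest: Collector V $46,700; Collector W $42,900; Collector K $41,700; Collector F $38,900; Collector B $10,900; Collector U $7,300.
Collector V has the top bid and wins; the price is the second-highest bid, $42,900.
Collector V's payoff = $50,900 − $42,900 = $8,000. All other bidders lose, so their payoff is 0.

Payoffs: Collector V $8,000, Collector K $0, Collector B $0, Collector F $0, Collector W $0, Collector U $0.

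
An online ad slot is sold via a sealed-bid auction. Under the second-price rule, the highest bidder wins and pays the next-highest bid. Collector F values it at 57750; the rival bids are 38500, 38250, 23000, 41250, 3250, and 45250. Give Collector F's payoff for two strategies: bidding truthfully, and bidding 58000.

The highest competing bid is 45250.
Bidding truthfully at 57750: Collector F has the top bid, wins, and pays the second-highest bid 45250. Payoff = 57750 − 45250 = 12500.
Bidding 58000: Collector F has the top bid, wins, and pays the second-highest bid 45250. Payoff = 57750 − 45250 = 12500.
The bid only affects whether you win, not the price — here both bids land on the same side of the top rival bid, so the deviation is payoff-neutral.

Truthful: 12500; alternative: 12500.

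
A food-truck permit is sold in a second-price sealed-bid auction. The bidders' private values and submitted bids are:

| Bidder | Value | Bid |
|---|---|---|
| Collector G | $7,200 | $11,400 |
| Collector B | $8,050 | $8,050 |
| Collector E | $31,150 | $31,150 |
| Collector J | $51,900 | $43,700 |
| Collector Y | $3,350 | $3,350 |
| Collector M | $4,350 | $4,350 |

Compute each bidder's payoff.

Payoffs: Collector G $0, Collector B $0, Collector E $0, Collector J $20,750, Collector Y $0, Collector M $0.

Ordered from highest: Collector J $43,700; Collector E $31,150; Collector G $11,400; Collector B $8,050; Collector M $4,350; Collector Y $3,350.
Collector J has the top bid and wins; the price is the second-highest bid, $31,150.
Collector J's payoff = $51,900 − $31,150 = $20,750. All other bidders lose, so their payoff is 0.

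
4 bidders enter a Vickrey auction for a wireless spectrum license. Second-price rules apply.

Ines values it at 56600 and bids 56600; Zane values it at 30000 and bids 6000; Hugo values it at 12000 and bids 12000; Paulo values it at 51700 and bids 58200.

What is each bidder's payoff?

Ranking the bids: Paulo 58200; Ines 56600; Hugo 12000; Zane 6000.
Paulo has the top bid and wins; the price is the second-highest bid, 56600.
Paulo's payoff = 51700 − 56600 = -4900. All other bidders lose, so their payoff is 0.

Ines 0, Zane 0, Hugo 0, Paulo -4900.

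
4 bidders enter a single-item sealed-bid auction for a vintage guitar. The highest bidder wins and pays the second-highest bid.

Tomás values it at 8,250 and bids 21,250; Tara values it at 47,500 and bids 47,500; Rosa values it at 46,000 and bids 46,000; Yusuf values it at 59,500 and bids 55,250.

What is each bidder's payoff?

Ranking the bids: Yusuf 55,250 > Tara 47,500 > Rosa 46,000 > Tomás 21,250.
Yusuf has the top bid and wins; the price is the second-highest bid, 47,500.
Yusuf's payoff = 59,500 − 47,500 = 12,000. All other bidders lose, so their payoff is 0.

Tomás 0, Tara 0, Rosa 0, Yusuf 12,000.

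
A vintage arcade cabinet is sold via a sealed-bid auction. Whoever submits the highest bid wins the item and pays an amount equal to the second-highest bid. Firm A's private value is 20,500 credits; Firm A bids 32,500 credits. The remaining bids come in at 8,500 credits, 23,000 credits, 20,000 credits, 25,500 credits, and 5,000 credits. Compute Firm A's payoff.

Firm A's payoff: -5,000 credits.

Highest competing bid: 25,500 credits.
Firm A's bid 32,500 credits is the highest overall, so Firm A wins and pays the second-highest bid, 25,500 credits.
Payoff = value − price = 20,500 credits − 25,500 credits = -5,000 credits.
Overbidding won the item at a price above value — truthful bidding would have avoided this loss.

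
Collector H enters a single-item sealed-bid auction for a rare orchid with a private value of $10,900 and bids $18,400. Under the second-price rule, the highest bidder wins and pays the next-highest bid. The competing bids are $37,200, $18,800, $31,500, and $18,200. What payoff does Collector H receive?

Payoff = $0.

Highest competing bid: $37,200.
Collector H's bid $18,400 is not the highest, so Collector H loses, pays nothing, and earns zero payoff.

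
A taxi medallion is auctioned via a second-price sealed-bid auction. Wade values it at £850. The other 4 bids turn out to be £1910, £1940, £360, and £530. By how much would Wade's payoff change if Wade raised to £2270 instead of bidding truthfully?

The highest competing bid is £1940.
Bidding truthfully at £850: the top bid is £1940 (a rival), so Wade loses. Payoff = £0.
Bidding £2270: Wade has the top bid, wins, and pays the second-highest bid £1940. Payoff = £850 − £1940 = -£1090.
Change = -£1090 − £0 = -£1090.

Change in payoff: -£1090.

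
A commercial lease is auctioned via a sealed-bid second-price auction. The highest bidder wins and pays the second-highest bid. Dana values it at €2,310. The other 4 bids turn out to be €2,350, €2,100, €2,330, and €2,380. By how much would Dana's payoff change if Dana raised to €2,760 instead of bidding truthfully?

Change in payoff: -€70.

The highest competing bid is €2,380.
Bidding truthfully at €2,310: the top bid is €2,380 (a rival), so Dana loses. Payoff = €0.
Bidding €2,760: Dana has the top bid, wins, and pays the second-highest bid €2,380. Payoff = €2,310 − €2,380 = -€70.
Change = -€70 − €0 = -€70.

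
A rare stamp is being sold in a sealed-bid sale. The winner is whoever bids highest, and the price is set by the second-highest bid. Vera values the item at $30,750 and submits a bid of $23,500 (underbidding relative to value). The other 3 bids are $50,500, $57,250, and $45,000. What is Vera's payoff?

Payoff = $0.

Highest competing bid: $57,250.
Vera's bid $23,500 is not the highest, so Vera loses, pays nothing, and earns zero payoff.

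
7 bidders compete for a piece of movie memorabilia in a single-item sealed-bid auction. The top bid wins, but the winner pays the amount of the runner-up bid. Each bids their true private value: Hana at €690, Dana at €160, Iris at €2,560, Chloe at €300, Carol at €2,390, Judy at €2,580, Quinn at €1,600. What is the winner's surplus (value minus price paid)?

Ordered from highest: Judy €2,580; Iris €2,560; Carol €2,390; Quinn €1,600; Hana €690; Chloe €300; Dana €160.
Judy wins with the top bid and pays the second-highest, €2,560.
Surplus = €2,580 − €2,560 = €20.

Winner's surplus: €20.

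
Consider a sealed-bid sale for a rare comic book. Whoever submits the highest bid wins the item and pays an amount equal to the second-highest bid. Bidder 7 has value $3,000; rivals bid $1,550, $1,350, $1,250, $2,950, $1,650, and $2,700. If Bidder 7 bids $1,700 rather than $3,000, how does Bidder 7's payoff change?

The highest competing bid is $2,950.
Bidding truthfully at $3,000: Bidder 7 has the top bid, wins, and pays the second-highest bid $2,950. Payoff = $3,000 − $2,950 = $50.
Bidding $1,700: the top bid is $2,950 (a rival), so Bidder 7 loses. Payoff = $0.
Change = $0 − $50 = -$50.
This is the dominant-strategy logic: truthful bidding weakly beats any alternative.

Change in payoff: -$50.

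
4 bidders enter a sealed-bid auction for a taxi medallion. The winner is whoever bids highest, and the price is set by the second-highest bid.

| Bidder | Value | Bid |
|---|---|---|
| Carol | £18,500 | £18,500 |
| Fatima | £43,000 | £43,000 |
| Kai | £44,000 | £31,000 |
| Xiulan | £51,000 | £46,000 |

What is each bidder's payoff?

Ordered from highest: Xiulan £46,000, then Fatima £43,000, then Kai £31,000, then Carol £18,500.
Xiulan has the top bid and wins; the price is the second-highest bid, £43,000.
Xiulan's payoff = £51,000 − £43,000 = £8,000. All other bidders lose, so their payoff is 0.

Carol £0, Fatima £0, Kai £0, Xiulan £8,000.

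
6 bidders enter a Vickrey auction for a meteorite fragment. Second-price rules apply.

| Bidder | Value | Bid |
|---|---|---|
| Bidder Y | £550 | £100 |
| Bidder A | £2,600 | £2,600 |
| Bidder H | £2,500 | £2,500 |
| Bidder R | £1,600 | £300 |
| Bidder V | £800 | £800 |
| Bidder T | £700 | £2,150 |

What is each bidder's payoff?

Ordered from highest: Bidder A £2,600; Bidder H £2,500; Bidder T £2,150; Bidder V £800; Bidder R £300; Bidder Y £100.
Bidder A has the top bid and wins; the price is the second-highest bid, £2,500.
Bidder A's payoff = £2,600 − £2,500 = £100. All other bidders lose, so their payoff is 0.

Payoffs: Bidder Y £0, Bidder A £100, Bidder H £0, Bidder R £0, Bidder V £0, Bidder T £0.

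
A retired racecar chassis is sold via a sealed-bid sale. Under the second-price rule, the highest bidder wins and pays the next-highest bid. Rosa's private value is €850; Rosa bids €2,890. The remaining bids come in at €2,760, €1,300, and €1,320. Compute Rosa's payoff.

-€1,910

Highest competing bid: €2,760.
Rosa's bid €2,890 is the highest overall, so Rosa wins and pays the second-highest bid, €2,760.
Payoff = value − price = €850 − €2,760 = -€1,910.
Overbidding won the item at a price above value — truthful bidding would have avoided this loss.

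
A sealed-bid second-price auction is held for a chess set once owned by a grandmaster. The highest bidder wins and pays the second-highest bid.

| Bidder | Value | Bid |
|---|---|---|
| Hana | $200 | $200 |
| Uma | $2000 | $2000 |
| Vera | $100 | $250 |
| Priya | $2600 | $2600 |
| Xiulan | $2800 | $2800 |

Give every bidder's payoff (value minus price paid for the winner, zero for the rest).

Payoffs: Hana $0, Uma $0, Vera $0, Priya $0, Xiulan $200.

Ordered from highest: Xiulan $2800; Priya $2600; Uma $2000; Vera $250; Hana $200.
Xiulan has the top bid and wins; the price is the second-highest bid, $2600.
Xiulan's payoff = $2800 − $2600 = $200. All other bidders lose, so their payoff is 0.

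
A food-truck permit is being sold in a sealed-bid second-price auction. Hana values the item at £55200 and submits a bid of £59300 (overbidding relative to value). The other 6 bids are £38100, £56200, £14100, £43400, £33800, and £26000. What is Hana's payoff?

Hana's payoff: -£1000.

Highest competing bid: £56200.
Hana's bid £59300 is the highest overall, so Hana wins and pays the second-highest bid, £56200.
Payoff = value − price = £55200 − £56200 = -£1000.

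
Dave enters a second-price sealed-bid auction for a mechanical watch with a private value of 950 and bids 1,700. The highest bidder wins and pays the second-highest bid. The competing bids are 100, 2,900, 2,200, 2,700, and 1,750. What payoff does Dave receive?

0

Highest competing bid: 2,900.
Dave's bid 1,700 is not the highest, so Dave loses, pays nothing, and earns zero payoff.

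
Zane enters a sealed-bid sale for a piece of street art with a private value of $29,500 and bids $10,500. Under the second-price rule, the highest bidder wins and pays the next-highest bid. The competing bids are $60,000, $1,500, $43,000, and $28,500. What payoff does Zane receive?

Zane's payoff: $0.

Highest competing bid: $60,000.
Zane's bid $10,500 is not the highest, so Zane loses, pays nothing, and earns zero payoff.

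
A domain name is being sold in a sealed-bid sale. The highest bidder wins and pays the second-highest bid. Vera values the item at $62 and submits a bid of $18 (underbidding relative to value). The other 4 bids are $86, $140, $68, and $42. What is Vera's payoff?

$0

Highest competing bid: $140.
Vera's bid $18 is not the highest, so Vera loses, pays nothing, and earns zero payoff.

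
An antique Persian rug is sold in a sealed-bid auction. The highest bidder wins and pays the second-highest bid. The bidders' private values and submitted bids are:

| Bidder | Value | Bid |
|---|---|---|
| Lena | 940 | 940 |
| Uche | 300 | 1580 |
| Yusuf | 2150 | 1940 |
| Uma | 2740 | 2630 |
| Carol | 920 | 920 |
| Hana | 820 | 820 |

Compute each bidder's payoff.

Payoffs: Lena 0, Uche 0, Yusuf 0, Uma 800, Carol 0, Hana 0.

Sorted high to low: Uma 2630, then Yusuf 1940, then Uche 1580, then Lena 940, then Carol 920, then Hana 820.
Uma has the top bid and wins; the price is the second-highest bid, 1940.
Uma's payoff = 2740 − 1940 = 800. All other bidders lose, so their payoff is 0.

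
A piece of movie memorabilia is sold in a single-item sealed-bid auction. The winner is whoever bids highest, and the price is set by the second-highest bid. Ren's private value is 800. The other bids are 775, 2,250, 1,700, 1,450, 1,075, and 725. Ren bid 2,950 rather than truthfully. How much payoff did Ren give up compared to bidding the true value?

Regret: 1,450.

The highest competing bid is 2,250.
Bidding truthfully at 800: the top bid is 2,250 (a rival), so Ren loses. Payoff = 0.
Bidding 2,950: Ren has the top bid, wins, and pays the second-highest bid 2,250. Payoff = 800 − 2,250 = -1,450.
Regret = truthful payoff − actual payoff = 0 − -1,450 = 1,450.
This is the dominant-strategy logic: truthful bidding weakly beats any alternative.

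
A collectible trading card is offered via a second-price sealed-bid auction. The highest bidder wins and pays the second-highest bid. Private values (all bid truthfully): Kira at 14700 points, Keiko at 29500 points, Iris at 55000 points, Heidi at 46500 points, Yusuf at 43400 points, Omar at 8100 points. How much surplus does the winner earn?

Bids in descending order: Iris 55000 points; Heidi 46500 points; Yusuf 43400 points; Keiko 29500 points; Kira 14700 points; Omar 8100 points.
Iris wins with the top bid and pays the second-highest, 46500 points.
Surplus = 55000 points − 46500 points = 8500 points.

8500 points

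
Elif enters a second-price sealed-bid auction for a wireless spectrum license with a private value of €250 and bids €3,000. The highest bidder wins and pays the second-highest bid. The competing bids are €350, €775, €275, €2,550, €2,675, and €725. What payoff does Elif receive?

-€2,425

Highest competing bid: €2,675.
Elif's bid €3,000 is the highest overall, so Elif wins and pays the second-highest bid, €2,675.
Payoff = value − price = €250 − €2,675 = -€2,425.
Overbidding won the item at a price above value — truthful bidding would have avoided this loss.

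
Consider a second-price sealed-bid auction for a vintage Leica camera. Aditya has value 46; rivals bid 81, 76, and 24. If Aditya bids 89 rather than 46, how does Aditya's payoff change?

The highest competing bid is 81.
Bidding truthfully at 46: the top bid is 81 (a rival), so Aditya loses. Payoff = 0.
Bidding 89: Aditya has the top bid, wins, and pays the second-highest bid 81. Payoff = 46 − 81 = -35.
Change = -35 − 0 = -35.

-35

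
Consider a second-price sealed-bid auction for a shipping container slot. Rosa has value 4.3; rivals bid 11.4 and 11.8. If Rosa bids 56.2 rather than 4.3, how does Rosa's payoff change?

The highest competing bid is 11.8.
Bidding truthfully at 4.3: the top bid is 11.8 (a rival), so Rosa loses. Payoff = 0.0.
Bidding 56.2: Rosa has the top bid, wins, and pays the second-highest bid 11.8. Payoff = 4.3 − 11.8 = -7.5.
Change = -7.5 − 0.0 = -7.5.

-7.5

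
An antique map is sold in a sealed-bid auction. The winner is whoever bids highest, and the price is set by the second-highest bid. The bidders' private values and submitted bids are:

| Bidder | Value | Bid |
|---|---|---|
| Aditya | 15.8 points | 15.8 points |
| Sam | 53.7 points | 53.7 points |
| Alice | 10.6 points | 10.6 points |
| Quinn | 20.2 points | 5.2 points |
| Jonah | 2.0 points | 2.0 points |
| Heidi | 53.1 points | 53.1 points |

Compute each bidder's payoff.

Aditya 0.0 points, Sam 0.6 points, Alice 0.0 points, Quinn 0.0 points, Jonah 0.0 points, Heidi 0.0 points.

Bids in descending order: Sam 53.7 points, then Heidi 53.1 points, then Aditya 15.8 points, then Alice 10.6 points, then Quinn 5.2 points, then Jonah 2.0 points.
Sam has the top bid and wins; the price is the second-highest bid, 53.1 points.
Sam's payoff = 53.7 points − 53.1 points = 0.6 points. All other bidders lose, so their payoff is 0.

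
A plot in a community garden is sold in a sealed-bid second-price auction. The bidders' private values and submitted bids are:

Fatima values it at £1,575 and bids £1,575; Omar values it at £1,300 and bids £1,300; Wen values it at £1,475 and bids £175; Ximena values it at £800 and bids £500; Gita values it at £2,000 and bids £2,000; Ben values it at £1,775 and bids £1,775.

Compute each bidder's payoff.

Fatima £0, Omar £0, Wen £0, Ximena £0, Gita £225, Ben £0.

Ordered from highest: Gita £2,000, then Ben £1,775, then Fatima £1,575, then Omar £1,300, then Ximena £500, then Wen £175.
Gita has the top bid and wins; the price is the second-highest bid, £1,775.
Gita's payoff = £2,000 − £1,775 = £225. All other bidders lose, so their payoff is 0.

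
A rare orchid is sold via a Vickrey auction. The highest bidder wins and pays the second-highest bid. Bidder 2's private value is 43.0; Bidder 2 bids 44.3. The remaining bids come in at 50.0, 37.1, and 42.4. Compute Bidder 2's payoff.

Highest competing bid: 50.0.
Bidder 2's bid 44.3 is not the highest, so Bidder 2 loses, pays nothing, and earns zero payoff.

0.0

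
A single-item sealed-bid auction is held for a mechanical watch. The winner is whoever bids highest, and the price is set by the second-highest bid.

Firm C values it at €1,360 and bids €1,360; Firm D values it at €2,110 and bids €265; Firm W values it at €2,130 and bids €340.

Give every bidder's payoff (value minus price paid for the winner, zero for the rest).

Ranking the bids: Firm C €1,360, then Firm W €340, then Firm D €265.
Firm C has the top bid and wins; the price is the second-highest bid, €340.
Firm C's payoff = €1,360 − €340 = €1,020. All other bidders lose, so their payoff is 0.

Firm C €1,020, Firm D €0, Firm W €0.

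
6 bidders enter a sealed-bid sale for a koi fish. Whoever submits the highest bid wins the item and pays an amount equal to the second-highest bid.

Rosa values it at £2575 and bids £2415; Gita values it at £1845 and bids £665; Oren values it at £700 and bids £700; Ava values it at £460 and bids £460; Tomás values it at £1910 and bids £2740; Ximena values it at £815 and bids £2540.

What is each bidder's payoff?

Rosa £0, Gita £0, Oren £0, Ava £0, Tomás -£630, Ximena £0.

Sorted high to low: Tomás £2740, then Ximena £2540, then Rosa £2415, then Oren £700, then Gita £665, then Ava £460.
Tomás has the top bid and wins; the price is the second-highest bid, £2540.
Tomás's payoff = £1910 − £2540 = -£630. All other bidders lose, so their payoff is 0.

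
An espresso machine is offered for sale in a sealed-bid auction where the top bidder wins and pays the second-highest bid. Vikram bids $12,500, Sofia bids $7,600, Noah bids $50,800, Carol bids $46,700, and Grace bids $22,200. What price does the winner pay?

The winner pays $46,700.

Bids in descending order: Noah $50,800 > Carol $46,700 > Grace $22,200 > Vikram $12,500 > Sofia $7,600.
Noah is the highest bidder, so Noah wins.
Under the second-price rule, the price is the second-highest bid: $46,700.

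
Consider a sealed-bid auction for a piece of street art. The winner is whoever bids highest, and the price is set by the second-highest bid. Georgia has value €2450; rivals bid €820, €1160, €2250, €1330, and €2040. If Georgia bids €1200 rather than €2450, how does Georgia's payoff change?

The highest competing bid is €2250.
Bidding truthfully at €2450: Georgia has the top bid, wins, and pays the second-highest bid €2250. Payoff = €2450 − €2250 = €200.
Bidding €1200: the top bid is €2250 (a rival), so Georgia loses. Payoff = €0.
Change = €0 − €200 = -€200.

Payoff change: -€200.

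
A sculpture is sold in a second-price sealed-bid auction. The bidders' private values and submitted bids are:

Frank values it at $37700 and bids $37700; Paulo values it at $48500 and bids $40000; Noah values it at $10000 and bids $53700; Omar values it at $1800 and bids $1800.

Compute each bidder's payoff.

Sorted high to low: Noah $53700 > Paulo $40000 > Frank $37700 > Omar $1800.
Noah has the top bid and wins; the price is the second-highest bid, $40000.
Noah's payoff = $10000 − $40000 = -$30000. All other bidders lose, so their payoff is 0.

Frank $0, Paulo $0, Noah -$30000, Omar $0.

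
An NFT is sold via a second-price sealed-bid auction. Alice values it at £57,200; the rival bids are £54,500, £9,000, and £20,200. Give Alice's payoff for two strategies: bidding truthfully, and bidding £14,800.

The highest competing bid is £54,500.
Bidding truthfully at £57,200: Alice has the top bid, wins, and pays the second-highest bid £54,500. Payoff = £57,200 − £54,500 = £2,700.
Bidding £14,800: the top bid is £54,500 (a rival), so Alice loses. Payoff = £0.
This is the dominant-strategy logic: truthful bidding weakly beats any alternative.

(a) £2,700  (b) £0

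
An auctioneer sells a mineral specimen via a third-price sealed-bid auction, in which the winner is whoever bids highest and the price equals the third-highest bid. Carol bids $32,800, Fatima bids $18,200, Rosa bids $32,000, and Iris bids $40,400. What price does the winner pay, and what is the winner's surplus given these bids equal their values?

Ordered from highest: Iris $40,400; Carol $32,800; Rosa $32,000; Fatima $18,200.
Iris is the highest bidder, so Iris wins.
Under the third-price rule, the price is the third-highest bid: $32,000.
Surplus = $40,400 − $32,000 = $8,400.

The winner pays $32,000 for a surplus of $8,400.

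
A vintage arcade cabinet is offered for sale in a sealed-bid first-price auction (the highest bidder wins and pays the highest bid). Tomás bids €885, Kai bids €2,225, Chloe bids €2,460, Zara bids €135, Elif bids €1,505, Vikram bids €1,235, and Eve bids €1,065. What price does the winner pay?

The winner pays €2,460.

Ordered from highest: Chloe €2,460, then Kai €2,225, then Elif €1,505, then Vikram €1,235, then Eve €1,065, then Tomás €885, then Zara €135.
Chloe is the highest bidder, so Chloe wins.
Under the first-price rule, the price is the highest bid: €2,460.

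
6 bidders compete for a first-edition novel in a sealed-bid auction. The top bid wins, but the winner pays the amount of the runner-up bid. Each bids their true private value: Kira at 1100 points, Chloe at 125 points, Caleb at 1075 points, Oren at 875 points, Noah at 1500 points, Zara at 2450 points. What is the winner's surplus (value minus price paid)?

950 points

Bids in descending order: Zara 2450 points > Noah 1500 points > Kira 1100 points > Caleb 1075 points > Oren 875 points > Chloe 125 points.
Zara wins with the top bid and pays the second-highest, 1500 points.
Surplus = 2450 points − 1500 points = 950 points.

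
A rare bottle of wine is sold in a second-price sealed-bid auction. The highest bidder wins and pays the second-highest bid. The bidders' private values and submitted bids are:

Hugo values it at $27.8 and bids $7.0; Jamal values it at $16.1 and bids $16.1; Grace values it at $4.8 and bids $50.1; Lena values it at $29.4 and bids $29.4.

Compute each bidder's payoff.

Bids in descending order: Grace $50.1 > Lena $29.4 > Jamal $16.1 > Hugo $7.0.
Grace has the top bid and wins; the price is the second-highest bid, $29.4.
Grace's payoff = $4.8 − $29.4 = -$24.6. All other bidders lose, so their payoff is 0.

Hugo $0.0, Jamal $0.0, Grace -$24.6, Lena $0.0.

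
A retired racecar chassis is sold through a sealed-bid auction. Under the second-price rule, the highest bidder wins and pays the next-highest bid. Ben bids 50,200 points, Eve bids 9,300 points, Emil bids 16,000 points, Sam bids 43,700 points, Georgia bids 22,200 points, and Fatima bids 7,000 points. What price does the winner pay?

Bids in descending order: Ben 50,200 points; Sam 43,700 points; Georgia 22,200 points; Emil 16,000 points; Eve 9,300 points; Fatima 7,000 points.
Ben has the highest bid, so Ben wins.
The second-highest bid is 43,700 points, so that is what Ben pays.

Price paid: 43,700 points.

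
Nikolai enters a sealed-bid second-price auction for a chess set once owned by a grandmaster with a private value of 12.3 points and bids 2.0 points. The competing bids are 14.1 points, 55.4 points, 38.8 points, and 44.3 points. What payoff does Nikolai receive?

Nikolai's payoff: 0.0 points.

Highest competing bid: 55.4 points.
Nikolai's bid 2.0 points is not the highest, so Nikolai loses, pays nothing, and earns zero payoff.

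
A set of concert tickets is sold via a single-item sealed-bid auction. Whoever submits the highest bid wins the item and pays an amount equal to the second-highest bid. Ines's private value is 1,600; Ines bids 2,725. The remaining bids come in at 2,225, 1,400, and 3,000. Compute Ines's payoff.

Highest competing bid: 3,000.
Ines's bid 2,725 is not the highest, so Ines loses, pays nothing, and earns zero payoff.

Ines's payoff: 0.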